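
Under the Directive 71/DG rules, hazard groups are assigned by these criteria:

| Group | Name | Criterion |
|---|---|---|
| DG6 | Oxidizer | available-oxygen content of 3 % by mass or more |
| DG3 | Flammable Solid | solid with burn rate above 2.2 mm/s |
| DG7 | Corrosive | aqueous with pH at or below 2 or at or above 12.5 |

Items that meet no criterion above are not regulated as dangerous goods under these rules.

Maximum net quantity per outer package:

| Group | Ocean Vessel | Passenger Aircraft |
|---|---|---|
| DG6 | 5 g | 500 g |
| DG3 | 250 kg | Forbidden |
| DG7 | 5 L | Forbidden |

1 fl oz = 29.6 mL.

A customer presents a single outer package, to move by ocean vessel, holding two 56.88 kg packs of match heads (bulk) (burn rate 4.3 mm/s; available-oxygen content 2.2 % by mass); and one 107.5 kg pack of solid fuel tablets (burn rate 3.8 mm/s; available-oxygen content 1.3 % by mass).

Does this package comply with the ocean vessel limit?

Yes

The match heads (bulk) have burn rate 4.3 mm/s, which is > 2.2 mm/s, so they are Group DG3 (Flammable Solid).
Burn rate 3.8 mm/s meets the Group DG3 criterion (Flammable Solid), so the solid fuel tablets are Group DG3.
Group DG3 net quantity: (two 56.88 kg packs = 113.76 kg) + 107.5 kg = 221.26 kg.
That is within the Group DG3 ocean vessel limit of 250 kg.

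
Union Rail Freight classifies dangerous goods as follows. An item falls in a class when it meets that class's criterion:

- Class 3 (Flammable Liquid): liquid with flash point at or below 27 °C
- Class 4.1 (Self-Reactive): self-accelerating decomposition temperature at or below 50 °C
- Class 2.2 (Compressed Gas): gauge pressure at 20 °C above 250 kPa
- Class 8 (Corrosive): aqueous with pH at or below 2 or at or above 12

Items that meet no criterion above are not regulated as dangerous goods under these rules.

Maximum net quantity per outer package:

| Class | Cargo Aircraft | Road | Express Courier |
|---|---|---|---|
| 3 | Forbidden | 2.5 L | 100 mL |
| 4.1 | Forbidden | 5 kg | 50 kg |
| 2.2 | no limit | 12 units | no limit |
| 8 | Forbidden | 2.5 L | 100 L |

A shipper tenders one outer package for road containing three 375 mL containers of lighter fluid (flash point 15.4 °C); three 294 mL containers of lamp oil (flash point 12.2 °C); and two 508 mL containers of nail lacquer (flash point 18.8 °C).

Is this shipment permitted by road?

The lighter fluid has flash point 15.4 °C, which is ≤ 27 °C, so it is Class 3 (Flammable Liquid).
The lamp oil has flash point 12.2 °C, which is ≤ 27 °C, so it is Class 3 (Flammable Liquid).
With flash point 18.8 °C (≤ 27 °C), the nail lacquer falls in Class 3.
Class 3 net quantity: (three 375 mL containers = 1.125 L) + (three 294 mL containers = 882 mL) + (two 508 mL containers = 1.016 L) = 3.023 L.
3.023 L > 2.5 L (road limit, Class 3) — over the limit.

No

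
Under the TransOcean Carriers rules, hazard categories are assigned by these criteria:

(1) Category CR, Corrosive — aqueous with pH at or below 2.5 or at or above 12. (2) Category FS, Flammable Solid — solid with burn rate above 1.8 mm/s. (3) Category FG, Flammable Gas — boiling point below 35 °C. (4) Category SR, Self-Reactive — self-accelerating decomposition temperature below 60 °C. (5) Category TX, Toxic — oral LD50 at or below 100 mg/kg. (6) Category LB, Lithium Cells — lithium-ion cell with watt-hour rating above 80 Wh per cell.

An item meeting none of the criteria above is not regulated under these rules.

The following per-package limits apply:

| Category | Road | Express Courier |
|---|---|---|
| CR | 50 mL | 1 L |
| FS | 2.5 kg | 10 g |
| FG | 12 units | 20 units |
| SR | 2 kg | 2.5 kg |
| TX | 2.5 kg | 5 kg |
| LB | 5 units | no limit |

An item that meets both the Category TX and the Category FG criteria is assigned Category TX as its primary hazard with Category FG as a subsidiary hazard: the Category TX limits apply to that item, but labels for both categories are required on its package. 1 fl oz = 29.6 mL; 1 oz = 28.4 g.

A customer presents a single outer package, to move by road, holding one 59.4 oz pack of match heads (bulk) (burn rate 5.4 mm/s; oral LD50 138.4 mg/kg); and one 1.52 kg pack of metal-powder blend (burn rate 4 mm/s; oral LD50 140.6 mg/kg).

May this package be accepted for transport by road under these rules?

With burn rate 5.4 mm/s (> 1.8 mm/s), the match heads (bulk) fall in Category FS.
The metal-powder blend has burn rate 4 mm/s, which is > 1.8 mm/s, so it is Category FS (Flammable Solid).
Category FS net quantity: (one 59.4 oz pack = 1686.96 g) + 1.52 kg = 3206.96 g.
3206.96 g > 2.5 kg (road limit, Category FS) — over the limit.

No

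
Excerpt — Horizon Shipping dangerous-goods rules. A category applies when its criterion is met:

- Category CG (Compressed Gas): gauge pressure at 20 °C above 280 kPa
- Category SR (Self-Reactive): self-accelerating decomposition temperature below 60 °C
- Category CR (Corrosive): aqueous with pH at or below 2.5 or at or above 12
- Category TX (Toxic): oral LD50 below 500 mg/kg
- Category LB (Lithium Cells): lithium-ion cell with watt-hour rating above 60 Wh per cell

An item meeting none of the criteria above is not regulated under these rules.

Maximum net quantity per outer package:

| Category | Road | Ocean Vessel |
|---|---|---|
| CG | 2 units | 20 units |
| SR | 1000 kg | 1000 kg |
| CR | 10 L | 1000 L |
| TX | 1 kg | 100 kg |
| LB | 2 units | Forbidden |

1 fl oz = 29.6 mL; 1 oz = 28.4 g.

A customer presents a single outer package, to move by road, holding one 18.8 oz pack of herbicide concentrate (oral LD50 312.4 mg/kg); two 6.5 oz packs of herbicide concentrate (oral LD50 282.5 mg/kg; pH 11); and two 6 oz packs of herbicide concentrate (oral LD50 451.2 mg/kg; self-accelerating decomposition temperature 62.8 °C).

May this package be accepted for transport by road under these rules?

With oral LD50 312.4 mg/kg (< 500 mg/kg), the herbicide concentrate falls in Category TX.
Oral LD50 282.5 mg/kg meets the Category TX criterion (Toxic), so the herbicide concentrate is Category TX.
Oral LD50 451.2 mg/kg meets the Category TX criterion (Toxic), so the herbicide concentrate is Category TX.
Category TX net quantity: (one 18.8 oz pack = 533.92 g) + (two 6.5 oz packs = 369.2 g) + (two 6 oz packs = 340.8 g) = 1243.92 g.
That exceeds the Category TX road limit of 1 kg.

No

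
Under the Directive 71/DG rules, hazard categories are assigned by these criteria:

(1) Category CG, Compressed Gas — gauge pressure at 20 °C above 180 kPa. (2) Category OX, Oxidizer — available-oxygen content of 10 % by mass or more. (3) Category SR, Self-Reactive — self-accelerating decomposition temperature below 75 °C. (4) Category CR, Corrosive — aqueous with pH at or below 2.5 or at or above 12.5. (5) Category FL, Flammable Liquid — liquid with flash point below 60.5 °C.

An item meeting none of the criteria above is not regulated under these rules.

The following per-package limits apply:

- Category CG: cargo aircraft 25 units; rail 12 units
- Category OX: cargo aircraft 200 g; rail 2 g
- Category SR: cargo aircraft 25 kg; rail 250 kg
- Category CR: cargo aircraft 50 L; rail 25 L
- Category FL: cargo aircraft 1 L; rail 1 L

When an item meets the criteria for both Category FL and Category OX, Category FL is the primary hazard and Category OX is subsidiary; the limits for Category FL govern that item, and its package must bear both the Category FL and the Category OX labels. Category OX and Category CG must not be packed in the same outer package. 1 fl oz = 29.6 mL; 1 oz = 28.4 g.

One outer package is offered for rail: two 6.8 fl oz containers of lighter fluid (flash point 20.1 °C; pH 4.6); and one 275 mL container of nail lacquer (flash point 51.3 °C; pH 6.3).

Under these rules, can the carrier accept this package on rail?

Lighter fluid: flash point 20.1 °C < 60.5 °C → Category FL (Flammable Liquid).
Nail lacquer: flash point 51.3 °C < 60.5 °C → Category FL (Flammable Liquid).
Total Category FL: (two 6.8 fl oz containers = 402.56 mL) + 275 mL = 677.56 mL.
677.56 mL is within the rail limit of 1 L for Category FL.

Yes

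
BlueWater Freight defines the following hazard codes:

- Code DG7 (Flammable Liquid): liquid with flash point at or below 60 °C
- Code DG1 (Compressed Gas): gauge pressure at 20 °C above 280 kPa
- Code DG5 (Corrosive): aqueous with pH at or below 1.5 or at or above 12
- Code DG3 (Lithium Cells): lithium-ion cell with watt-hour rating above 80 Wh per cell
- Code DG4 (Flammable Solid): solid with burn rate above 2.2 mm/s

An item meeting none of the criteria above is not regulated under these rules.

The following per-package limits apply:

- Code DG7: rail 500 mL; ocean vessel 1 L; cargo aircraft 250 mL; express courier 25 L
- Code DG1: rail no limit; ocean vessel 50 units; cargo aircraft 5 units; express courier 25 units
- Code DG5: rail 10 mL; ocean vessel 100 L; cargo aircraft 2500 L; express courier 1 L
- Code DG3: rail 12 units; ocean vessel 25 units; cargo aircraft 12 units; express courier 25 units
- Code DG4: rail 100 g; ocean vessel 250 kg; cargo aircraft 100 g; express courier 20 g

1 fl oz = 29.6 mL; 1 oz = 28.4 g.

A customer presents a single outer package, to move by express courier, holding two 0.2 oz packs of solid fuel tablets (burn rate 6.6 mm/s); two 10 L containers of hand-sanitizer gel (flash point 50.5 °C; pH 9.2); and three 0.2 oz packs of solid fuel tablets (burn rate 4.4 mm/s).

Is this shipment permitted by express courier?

No

Burn rate 6.6 mm/s meets the Code DG4 criterion (Flammable Solid), so the solid fuel tablets are Code DG4.
With flash point 50.5 °C (≤ 60 °C), the hand-sanitizer gel falls in Code DG7.
The solid fuel tablets have burn rate 4.4 mm/s, which is > 2.2 mm/s, so they are Code DG4 (Flammable Solid).
Code DG4 net quantity: (two 0.2 oz packs = 11.36 g) + (three 0.2 oz packs = 17.04 g) = 28.4 g.
That exceeds the Code DG4 express courier limit of 20 g.
Code DG7 quantity: two 10 L containers = 20 L.
20 L ≤ 25 L (express courier limit, Code DG7) — within limit.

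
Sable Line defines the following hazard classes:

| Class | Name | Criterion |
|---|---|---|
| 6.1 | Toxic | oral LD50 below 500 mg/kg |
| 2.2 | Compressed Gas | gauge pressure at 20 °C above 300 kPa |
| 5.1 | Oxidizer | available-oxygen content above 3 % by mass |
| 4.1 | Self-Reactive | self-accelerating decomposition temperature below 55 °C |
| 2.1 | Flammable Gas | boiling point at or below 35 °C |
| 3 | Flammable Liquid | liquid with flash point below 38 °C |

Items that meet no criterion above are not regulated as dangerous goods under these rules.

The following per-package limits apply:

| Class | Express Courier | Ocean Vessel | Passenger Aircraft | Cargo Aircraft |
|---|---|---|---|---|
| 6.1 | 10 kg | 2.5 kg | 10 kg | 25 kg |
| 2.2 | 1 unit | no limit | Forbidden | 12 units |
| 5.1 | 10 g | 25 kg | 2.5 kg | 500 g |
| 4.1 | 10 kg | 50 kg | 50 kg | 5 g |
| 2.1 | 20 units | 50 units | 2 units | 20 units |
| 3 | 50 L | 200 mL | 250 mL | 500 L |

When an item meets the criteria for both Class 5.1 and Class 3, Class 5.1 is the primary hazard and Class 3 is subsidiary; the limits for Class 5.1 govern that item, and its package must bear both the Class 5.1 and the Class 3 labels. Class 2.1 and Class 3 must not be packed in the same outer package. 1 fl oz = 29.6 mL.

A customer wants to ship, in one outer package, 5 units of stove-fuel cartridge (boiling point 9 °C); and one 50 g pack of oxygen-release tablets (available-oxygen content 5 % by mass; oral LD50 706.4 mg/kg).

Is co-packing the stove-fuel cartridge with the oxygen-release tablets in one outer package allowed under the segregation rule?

Yes

With boiling point 9 °C (≤ 35 °C), the stove-fuel cartridge falls in Class 2.1.
Oxygen-release tablets: available-oxygen content 5 % by mass > 3 % by mass → Class 5.1 (Oxidizer).
No segregation rule bars Class 2.1 with Class 5.1.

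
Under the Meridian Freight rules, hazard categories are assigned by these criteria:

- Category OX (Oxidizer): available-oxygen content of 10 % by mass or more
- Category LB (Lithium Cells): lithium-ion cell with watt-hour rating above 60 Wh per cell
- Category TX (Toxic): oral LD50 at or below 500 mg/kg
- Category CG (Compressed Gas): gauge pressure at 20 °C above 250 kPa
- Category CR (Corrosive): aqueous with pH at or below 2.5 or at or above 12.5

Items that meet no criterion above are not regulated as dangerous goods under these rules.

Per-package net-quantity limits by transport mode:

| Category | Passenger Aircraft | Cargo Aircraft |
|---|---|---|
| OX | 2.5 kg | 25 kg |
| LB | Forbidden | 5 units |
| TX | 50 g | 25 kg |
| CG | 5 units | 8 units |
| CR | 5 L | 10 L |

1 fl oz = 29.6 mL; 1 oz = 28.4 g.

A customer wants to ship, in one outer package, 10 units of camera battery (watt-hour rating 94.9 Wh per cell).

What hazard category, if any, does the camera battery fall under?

Category LB

Watt-hour rating 94.9 Wh per cell meets the Category LB criterion (Lithium Cells), so the camera battery is Category LB.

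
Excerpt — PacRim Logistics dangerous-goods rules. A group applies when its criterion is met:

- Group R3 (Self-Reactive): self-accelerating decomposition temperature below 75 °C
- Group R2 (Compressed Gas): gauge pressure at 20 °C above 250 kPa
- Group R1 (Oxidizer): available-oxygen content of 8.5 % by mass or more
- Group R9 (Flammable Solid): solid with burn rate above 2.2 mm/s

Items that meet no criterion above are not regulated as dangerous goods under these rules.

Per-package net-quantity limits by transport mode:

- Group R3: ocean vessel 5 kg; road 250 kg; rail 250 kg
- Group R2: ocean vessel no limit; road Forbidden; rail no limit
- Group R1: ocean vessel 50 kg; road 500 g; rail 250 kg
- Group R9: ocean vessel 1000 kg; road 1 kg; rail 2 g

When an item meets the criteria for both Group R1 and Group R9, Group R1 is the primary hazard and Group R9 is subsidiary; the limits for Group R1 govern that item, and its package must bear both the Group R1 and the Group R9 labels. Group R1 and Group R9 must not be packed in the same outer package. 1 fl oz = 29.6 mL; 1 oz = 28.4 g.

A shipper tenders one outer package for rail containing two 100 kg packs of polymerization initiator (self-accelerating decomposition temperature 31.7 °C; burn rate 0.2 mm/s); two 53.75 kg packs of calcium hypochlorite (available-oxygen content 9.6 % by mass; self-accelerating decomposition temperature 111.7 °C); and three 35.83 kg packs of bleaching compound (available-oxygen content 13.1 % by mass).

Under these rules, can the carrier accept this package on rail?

Self-accelerating decomposition temperature 31.7 °C meets the Group R3 criterion (Self-Reactive), so the polymerization initiator is Group R3.
Calcium hypochlorite: available-oxygen content 9.6 % by mass ≥ 8.5 % by mass → Group R1 (Oxidizer).
Available-oxygen content 13.1 % by mass meets the Group R1 criterion (Oxidizer), so the bleaching compound is Group R1.
Group R1 net quantity: (two 53.75 kg packs = 107.5 kg) + (three 35.83 kg packs = 107.49 kg) = 214.99 kg.
214.99 kg is within the rail limit of 250 kg for Group R1.
Group R3 quantity: two 100 kg packs = 200 kg.
200 kg ≤ 250 kg (rail limit, Group R3) — within limit.
The segregation rule (Group R1 with Group R9) does not apply to Group R1 with Group R3.
Every hazard group is within its rail limit and no segregation rule is violated.

Yes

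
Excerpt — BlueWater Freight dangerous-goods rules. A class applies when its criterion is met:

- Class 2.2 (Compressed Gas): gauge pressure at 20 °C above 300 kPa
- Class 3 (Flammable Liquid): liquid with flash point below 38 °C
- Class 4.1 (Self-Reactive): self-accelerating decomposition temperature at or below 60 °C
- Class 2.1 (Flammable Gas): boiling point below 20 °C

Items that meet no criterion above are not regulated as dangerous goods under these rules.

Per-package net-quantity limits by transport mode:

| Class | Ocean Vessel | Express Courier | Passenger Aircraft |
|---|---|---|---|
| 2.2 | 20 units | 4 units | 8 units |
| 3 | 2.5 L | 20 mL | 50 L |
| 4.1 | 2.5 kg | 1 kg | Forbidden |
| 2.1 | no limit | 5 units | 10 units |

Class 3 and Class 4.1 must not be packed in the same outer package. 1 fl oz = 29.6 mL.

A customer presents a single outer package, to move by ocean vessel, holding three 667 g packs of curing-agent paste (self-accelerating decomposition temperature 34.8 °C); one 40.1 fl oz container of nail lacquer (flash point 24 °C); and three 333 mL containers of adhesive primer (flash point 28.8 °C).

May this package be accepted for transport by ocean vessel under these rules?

The curing-agent paste has self-accelerating decomposition temperature 34.8 °C, which is ≤ 60 °C, so it is Class 4.1 (Self-Reactive).
Flash point 24 °C meets the Class 3 criterion (Flammable Liquid), so the nail lacquer is Class 3.
With flash point 28.8 °C (< 38 °C), the adhesive primer falls in Class 3.
Class 3 net quantity: (one 40.1 fl oz container = 1186.96 mL) + (three 333 mL containers = 999 mL) = 2185.96 mL.
2185.96 mL ≤ 2.5 L (ocean vessel limit, Class 3) — within limit.
Class 4.1 quantity: three 667 g packs = 2.001 kg.
2.001 kg ≤ 2.5 kg (ocean vessel limit, Class 4.1) — within limit.
Class 3 and Class 4.1 may not share an outer package.

No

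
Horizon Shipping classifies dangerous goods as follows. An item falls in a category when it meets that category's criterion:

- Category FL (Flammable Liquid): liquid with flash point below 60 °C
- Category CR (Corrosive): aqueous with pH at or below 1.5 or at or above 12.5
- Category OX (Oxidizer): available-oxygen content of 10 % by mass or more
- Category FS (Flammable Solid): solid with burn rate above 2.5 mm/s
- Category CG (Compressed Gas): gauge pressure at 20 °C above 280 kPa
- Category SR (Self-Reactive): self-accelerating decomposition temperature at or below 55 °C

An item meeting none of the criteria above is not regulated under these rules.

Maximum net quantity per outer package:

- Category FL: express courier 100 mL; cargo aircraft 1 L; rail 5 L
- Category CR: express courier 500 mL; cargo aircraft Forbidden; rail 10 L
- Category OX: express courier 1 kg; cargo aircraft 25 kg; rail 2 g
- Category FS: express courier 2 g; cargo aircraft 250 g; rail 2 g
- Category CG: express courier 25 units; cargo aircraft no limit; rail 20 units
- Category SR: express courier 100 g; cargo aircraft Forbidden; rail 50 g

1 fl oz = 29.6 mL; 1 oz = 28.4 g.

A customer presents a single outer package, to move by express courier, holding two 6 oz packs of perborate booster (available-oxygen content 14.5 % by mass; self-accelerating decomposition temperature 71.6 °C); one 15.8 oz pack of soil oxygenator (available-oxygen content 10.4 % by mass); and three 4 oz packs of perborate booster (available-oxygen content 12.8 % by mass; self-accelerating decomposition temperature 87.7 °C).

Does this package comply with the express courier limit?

No

Perborate booster: available-oxygen content 14.5 % by mass ≥ 10 % by mass → Category OX (Oxidizer).
The soil oxygenator has available-oxygen content 10.4 % by mass, which is ≥ 10 % by mass, so it is Category OX (Oxidizer).
With available-oxygen content 12.8 % by mass (≥ 10 % by mass), the perborate booster falls in Category OX.
Category OX net quantity: (two 6 oz packs = 340.8 g) + (one 15.8 oz pack = 448.72 g) + (three 4 oz packs = 340.8 g) = 1130.32 g.
That exceeds the Category OX express courier limit of 1 kg.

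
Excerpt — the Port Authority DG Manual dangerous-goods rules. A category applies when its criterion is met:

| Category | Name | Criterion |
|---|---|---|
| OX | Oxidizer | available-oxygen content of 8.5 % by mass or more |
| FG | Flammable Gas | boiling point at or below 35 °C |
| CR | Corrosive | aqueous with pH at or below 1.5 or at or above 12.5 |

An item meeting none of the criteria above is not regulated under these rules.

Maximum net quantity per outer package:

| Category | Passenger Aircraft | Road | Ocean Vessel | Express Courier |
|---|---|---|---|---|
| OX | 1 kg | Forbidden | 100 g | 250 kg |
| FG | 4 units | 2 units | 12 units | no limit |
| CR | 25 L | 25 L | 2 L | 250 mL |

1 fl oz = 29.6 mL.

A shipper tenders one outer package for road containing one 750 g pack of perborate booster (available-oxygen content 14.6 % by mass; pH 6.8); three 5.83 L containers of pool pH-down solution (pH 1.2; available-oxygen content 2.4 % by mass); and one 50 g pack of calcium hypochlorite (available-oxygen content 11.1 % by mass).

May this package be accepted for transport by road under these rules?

With available-oxygen content 14.6 % by mass (≥ 8.5 % by mass), the perborate booster falls in Category OX.
The pool pH-down solution has pH 1.2, which is ≤ 1.5, so it is Category CR (Corrosive).
Calcium hypochlorite: available-oxygen content 11.1 % by mass ≥ 8.5 % by mass → Category OX (Oxidizer).
Category OX net quantity: 750 g + 50 g = 800 g.
By road, Category OX is Forbidden regardless of quantity.
Category CR quantity: three 5.83 L containers = 17.49 L.
That is within the Category CR road limit of 25 L.

No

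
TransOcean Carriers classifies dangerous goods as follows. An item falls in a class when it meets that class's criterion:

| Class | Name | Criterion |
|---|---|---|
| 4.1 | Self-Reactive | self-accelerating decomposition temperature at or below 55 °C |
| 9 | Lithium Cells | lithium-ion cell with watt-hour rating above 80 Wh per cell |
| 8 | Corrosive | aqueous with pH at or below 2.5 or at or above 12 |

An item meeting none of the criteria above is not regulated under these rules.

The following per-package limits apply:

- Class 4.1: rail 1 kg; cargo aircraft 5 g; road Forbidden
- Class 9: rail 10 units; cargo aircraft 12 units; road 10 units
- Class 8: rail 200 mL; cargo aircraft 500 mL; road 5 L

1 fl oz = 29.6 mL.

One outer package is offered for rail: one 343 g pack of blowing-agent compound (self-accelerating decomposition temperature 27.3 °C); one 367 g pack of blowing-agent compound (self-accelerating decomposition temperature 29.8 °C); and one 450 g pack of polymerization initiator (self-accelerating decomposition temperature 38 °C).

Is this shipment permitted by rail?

The blowing-agent compound has self-accelerating decomposition temperature 27.3 °C, which is ≤ 55 °C, so it is Class 4.1 (Self-Reactive).
With self-accelerating decomposition temperature 29.8 °C (≤ 55 °C), the blowing-agent compound falls in Class 4.1.
Polymerization initiator: self-accelerating decomposition temperature 38 °C ≤ 55 °C → Class 4.1 (Self-Reactive).
Class 4.1 net quantity: 343 g + 367 g + 450 g = 1.16 kg.
1.16 kg exceeds the rail limit of 1 kg for Class 4.1.

No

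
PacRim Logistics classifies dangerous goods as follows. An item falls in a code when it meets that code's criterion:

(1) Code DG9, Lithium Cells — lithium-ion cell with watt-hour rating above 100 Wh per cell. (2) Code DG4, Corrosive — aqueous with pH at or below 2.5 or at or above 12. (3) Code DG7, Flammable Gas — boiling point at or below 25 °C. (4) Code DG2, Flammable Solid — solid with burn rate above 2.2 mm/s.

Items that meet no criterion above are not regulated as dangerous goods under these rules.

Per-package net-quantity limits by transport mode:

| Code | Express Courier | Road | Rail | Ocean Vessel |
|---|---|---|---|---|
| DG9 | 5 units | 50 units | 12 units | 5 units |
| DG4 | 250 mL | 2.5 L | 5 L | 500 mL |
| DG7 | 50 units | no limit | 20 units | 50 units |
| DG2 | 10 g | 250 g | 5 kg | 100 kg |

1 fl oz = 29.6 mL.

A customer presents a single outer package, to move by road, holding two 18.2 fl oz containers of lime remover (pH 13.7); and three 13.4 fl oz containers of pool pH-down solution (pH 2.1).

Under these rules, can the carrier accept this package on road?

Yes

The lime remover has pH 13.7, which is ≥ 12, so it is Code DG4 (Corrosive).
With pH 2.1 (≤ 2.5), the pool pH-down solution falls in Code DG4.
Total Code DG4: (two 18.2 fl oz containers = 1077.44 mL) + (three 13.4 fl oz containers = 1189.92 mL) = 2267.36 mL.
That is within the Code DG4 road limit of 2.5 L.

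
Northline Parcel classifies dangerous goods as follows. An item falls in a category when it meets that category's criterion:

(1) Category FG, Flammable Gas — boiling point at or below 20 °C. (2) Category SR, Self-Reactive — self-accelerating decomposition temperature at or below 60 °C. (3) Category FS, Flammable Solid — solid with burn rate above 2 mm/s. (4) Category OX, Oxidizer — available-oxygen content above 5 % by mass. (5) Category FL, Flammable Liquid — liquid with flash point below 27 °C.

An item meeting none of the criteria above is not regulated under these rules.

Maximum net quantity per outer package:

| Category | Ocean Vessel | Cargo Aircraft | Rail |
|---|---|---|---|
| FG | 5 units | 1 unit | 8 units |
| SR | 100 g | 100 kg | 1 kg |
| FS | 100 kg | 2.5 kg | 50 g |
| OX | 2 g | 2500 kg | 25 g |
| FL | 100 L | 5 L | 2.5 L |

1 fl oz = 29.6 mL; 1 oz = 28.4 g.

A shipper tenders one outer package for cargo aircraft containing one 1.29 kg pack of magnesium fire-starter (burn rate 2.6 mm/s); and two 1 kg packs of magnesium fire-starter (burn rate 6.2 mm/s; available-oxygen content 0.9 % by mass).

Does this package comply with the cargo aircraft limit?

Burn rate 2.6 mm/s meets the Category FS criterion (Flammable Solid), so the magnesium fire-starter is Category FS.
With burn rate 6.2 mm/s (> 2 mm/s), the magnesium fire-starter falls in Category FS.
Category FS net quantity: 1.29 kg + (two 1 kg packs = 2 kg) = 3.29 kg.
3.29 kg > 2.5 kg (cargo aircraft limit, Category FS) — over the limit.

No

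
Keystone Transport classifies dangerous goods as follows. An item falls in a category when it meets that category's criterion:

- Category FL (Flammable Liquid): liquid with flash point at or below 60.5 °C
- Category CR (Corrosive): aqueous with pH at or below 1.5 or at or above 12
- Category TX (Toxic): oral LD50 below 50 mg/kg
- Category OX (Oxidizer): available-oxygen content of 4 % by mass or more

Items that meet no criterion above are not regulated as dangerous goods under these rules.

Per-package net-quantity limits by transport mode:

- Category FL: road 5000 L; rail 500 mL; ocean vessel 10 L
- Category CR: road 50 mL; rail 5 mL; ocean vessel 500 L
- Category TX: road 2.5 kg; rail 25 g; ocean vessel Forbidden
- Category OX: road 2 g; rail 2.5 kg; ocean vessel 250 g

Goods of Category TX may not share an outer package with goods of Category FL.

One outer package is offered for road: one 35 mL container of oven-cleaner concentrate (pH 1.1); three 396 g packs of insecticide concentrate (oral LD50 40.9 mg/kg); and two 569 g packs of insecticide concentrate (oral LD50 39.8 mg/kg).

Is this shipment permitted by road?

Yes

Oven-cleaner concentrate: pH 1.1 ≤ 1.5 → Category CR (Corrosive).
With oral LD50 40.9 mg/kg (< 50 mg/kg), the insecticide concentrate falls in Category TX.
With oral LD50 39.8 mg/kg (< 50 mg/kg), the insecticide concentrate falls in Category TX.
Total Category TX: (three 396 g packs = 1.188 kg) + (two 569 g packs = 1.138 kg) = 2.326 kg.
2.326 kg is within the road limit of 2.5 kg for Category TX.
Category CR quantity: 35 mL.
That is within the Category CR road limit of 50 mL.
The segregation rule (Category TX with Category FL) does not apply to Category TX with Category CR.
Every hazard category is within its road limit and no segregation rule is violated.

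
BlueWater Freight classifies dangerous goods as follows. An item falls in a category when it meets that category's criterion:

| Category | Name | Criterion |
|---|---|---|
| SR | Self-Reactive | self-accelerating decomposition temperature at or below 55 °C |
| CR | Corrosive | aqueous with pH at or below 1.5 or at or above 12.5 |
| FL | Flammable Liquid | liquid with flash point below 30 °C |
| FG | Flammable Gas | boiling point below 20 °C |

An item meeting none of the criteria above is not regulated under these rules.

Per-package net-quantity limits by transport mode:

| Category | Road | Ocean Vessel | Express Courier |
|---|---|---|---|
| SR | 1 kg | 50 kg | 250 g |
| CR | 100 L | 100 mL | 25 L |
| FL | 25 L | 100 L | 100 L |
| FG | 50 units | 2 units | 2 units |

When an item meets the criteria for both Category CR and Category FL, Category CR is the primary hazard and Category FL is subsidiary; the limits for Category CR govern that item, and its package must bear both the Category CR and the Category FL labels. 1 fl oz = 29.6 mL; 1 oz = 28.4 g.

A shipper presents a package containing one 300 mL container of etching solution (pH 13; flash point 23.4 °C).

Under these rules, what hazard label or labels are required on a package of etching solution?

Etching solution: pH 13 ≥ 12.5 → Category CR (Corrosive).
Flash point 23.4 °C meets the Category FL criterion (Flammable Liquid), so the etching solution is Category FL.
By the precedence rule Category CR is primary and Category FL is subsidiary, and that rule requires both labels on the package.

Category CR and FL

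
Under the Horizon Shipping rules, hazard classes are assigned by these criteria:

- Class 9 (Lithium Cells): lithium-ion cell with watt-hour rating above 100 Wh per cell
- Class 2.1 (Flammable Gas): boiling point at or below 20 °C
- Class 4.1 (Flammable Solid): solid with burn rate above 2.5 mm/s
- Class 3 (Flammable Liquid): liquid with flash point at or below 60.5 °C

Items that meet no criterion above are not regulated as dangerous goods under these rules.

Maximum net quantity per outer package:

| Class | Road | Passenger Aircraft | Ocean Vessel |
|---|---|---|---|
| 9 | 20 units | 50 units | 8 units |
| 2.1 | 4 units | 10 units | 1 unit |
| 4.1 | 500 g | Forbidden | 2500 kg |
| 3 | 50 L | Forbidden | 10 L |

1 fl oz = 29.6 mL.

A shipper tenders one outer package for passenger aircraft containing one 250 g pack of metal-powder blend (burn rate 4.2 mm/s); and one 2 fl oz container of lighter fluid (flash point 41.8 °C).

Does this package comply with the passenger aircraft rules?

No

The metal-powder blend has burn rate 4.2 mm/s, which is > 2.5 mm/s, so it is Class 4.1 (Flammable Solid).
With flash point 41.8 °C (≤ 60.5 °C), the lighter fluid falls in Class 3.
Class 4.1 quantity: 250 g.
By passenger aircraft, Class 4.1 is Forbidden regardless of quantity.
Class 3 quantity: one 2 fl oz container = 59.2 mL.
Class 3 is Forbidden by passenger aircraft.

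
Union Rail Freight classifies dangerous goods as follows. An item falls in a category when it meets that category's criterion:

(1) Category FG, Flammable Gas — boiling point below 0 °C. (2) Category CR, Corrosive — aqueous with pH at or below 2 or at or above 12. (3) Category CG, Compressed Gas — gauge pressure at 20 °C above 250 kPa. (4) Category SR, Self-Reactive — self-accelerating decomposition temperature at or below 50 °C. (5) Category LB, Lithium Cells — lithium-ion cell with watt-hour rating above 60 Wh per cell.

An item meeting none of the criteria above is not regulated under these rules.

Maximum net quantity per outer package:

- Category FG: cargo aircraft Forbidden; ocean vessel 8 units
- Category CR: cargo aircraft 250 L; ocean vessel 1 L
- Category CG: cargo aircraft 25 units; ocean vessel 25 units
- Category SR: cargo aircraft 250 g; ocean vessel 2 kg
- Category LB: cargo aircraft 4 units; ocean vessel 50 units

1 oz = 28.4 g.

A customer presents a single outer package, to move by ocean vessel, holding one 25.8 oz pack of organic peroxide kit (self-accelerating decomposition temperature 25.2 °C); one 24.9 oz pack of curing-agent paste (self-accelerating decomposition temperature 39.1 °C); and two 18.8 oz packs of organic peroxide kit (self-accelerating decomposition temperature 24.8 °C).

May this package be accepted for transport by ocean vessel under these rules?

With self-accelerating decomposition temperature 25.2 °C (≤ 50 °C), the organic peroxide kit falls in Category SR.
Self-accelerating decomposition temperature 39.1 °C meets the Category SR criterion (Self-Reactive), so the curing-agent paste is Category SR.
The organic peroxide kit has self-accelerating decomposition temperature 24.8 °C, which is ≤ 50 °C, so it is Category SR (Self-Reactive).
Category SR net quantity: (one 25.8 oz pack = 732.72 g) + (one 24.9 oz pack = 707.16 g) + (two 18.8 oz packs = 1067.84 g) = 2507.72 g.
That exceeds the Category SR ocean vessel limit of 2 kg.

No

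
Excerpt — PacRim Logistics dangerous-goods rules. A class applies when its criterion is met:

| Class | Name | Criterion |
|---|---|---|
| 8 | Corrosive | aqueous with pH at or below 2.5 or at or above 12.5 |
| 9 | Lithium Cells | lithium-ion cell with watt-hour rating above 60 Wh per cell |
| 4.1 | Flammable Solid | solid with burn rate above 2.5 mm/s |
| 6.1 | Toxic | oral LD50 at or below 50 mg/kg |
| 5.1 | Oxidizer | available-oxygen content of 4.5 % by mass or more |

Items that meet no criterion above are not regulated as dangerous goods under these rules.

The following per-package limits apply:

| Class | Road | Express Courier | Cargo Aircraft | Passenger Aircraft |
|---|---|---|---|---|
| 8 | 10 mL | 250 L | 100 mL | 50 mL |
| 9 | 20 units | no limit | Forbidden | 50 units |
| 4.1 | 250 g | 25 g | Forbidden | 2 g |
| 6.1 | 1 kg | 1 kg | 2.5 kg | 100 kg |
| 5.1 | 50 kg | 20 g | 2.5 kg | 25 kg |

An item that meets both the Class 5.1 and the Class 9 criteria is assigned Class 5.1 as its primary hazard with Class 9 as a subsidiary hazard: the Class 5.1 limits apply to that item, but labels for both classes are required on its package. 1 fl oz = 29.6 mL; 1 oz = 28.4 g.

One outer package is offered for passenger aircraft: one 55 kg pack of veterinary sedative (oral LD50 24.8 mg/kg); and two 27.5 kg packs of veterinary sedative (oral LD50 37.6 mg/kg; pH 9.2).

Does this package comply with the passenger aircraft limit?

The veterinary sedative has oral LD50 24.8 mg/kg, which is ≤ 50 mg/kg, so it is Class 6.1 (Toxic).
The veterinary sedative has oral LD50 37.6 mg/kg, which is ≤ 50 mg/kg, so it is Class 6.1 (Toxic).
Class 6.1 net quantity: 55 kg + (two 27.5 kg packs = 55 kg) = 110 kg.
110 kg exceeds the passenger aircraft limit of 100 kg for Class 6.1.

No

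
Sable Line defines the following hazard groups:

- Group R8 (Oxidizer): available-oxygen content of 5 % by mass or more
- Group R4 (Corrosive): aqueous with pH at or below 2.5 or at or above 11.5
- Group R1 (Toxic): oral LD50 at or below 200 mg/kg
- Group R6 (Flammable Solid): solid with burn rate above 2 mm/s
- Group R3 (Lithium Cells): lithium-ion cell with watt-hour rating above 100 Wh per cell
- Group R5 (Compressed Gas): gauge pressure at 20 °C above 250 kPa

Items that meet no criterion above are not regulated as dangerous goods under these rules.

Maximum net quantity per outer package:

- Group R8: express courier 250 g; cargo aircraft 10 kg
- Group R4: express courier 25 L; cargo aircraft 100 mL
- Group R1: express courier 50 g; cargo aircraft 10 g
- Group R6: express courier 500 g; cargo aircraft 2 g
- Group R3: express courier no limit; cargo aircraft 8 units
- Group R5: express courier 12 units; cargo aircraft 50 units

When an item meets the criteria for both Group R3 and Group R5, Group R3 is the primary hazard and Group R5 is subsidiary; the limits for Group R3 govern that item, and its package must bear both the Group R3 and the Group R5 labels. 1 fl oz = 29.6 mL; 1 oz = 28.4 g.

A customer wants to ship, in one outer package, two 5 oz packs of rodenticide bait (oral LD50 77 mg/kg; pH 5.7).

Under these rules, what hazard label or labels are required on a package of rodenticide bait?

Oral LD50 77 mg/kg meets the Group R1 criterion (Toxic), so the rodenticide bait is Group R1.
Only the Group R1 label is required.

Group R1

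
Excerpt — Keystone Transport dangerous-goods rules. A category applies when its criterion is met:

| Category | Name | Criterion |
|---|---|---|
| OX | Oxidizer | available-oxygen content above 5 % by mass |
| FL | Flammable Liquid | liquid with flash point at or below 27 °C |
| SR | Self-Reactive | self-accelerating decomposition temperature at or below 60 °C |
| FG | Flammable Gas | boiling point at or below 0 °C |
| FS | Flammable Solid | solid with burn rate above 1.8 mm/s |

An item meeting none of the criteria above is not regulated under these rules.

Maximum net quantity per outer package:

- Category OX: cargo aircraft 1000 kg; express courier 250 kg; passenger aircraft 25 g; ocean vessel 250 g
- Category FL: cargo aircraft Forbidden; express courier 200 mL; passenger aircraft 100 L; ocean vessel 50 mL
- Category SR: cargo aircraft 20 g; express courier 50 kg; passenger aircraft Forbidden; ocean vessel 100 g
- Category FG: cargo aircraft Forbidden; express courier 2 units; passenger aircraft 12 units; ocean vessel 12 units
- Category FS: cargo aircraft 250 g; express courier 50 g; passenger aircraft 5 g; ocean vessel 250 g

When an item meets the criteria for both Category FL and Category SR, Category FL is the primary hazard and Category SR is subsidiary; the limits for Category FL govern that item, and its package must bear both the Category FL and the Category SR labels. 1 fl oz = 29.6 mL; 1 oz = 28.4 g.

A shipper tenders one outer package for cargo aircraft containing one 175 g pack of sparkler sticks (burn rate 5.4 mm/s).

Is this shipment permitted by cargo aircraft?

Yes

Sparkler sticks: burn rate 5.4 mm/s > 1.8 mm/s → Category FS (Flammable Solid).
Category FS quantity: 175 g.
That is within the Category FS cargo aircraft limit of 250 g.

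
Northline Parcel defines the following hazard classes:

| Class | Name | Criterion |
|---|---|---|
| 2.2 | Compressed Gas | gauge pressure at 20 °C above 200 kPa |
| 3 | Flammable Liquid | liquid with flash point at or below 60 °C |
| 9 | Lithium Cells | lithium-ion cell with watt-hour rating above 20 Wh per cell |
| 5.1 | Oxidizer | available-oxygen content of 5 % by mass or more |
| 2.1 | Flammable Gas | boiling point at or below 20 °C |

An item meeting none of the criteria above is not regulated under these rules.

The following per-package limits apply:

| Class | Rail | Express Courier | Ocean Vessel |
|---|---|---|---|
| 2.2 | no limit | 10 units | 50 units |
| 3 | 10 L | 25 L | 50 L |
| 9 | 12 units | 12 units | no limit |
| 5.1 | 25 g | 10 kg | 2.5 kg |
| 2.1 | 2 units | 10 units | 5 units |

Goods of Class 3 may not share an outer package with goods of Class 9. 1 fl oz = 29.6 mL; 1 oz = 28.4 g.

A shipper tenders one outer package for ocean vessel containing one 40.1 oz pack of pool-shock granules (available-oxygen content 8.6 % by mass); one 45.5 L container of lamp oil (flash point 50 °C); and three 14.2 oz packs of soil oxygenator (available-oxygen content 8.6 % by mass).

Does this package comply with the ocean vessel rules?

With available-oxygen content 8.6 % by mass (≥ 5 % by mass), the pool-shock granules fall in Class 5.1.
The lamp oil has flash point 50 °C, which is ≤ 60 °C, so it is Class 3 (Flammable Liquid).
Soil oxygenator: available-oxygen content 8.6 % by mass ≥ 5 % by mass → Class 5.1 (Oxidizer).
Class 3 quantity: 45.5 L.
That is within the Class 3 ocean vessel limit of 50 L.
Total Class 5.1: (one 40.1 oz pack = 1138.84 g) + (three 14.2 oz packs = 1209.84 g) = 2348.68 g.
2348.68 g ≤ 2.5 kg (ocean vessel limit, Class 5.1) — within limit.
The segregation rule (Class 3 with Class 9) does not apply to Class 3 with Class 5.1.
Every hazard class is within its ocean vessel limit and no segregation rule is violated.

Yes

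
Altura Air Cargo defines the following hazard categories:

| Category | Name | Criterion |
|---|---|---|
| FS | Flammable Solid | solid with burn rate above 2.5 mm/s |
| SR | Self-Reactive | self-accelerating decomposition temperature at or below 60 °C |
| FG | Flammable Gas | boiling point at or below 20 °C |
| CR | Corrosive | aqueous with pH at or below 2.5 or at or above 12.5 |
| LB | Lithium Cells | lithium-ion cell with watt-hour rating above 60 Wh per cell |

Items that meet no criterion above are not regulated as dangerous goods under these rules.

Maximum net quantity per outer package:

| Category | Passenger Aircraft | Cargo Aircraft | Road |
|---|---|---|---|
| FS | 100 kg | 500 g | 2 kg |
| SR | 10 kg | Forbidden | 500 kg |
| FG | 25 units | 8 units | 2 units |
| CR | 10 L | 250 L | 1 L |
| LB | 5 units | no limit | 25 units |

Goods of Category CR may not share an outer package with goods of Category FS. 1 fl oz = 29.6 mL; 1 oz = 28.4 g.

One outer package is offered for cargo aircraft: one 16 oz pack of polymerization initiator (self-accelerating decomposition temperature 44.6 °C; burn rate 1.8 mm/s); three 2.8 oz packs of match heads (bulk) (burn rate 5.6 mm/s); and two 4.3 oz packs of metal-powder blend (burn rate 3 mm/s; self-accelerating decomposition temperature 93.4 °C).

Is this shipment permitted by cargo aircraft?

No

The polymerization initiator has self-accelerating decomposition temperature 44.6 °C, which is ≤ 60 °C, so it is Category SR (Self-Reactive).
The match heads (bulk) have burn rate 5.6 mm/s, which is > 2.5 mm/s, so they are Category FS (Flammable Solid).
The metal-powder blend has burn rate 3 mm/s, which is > 2.5 mm/s, so it is Category FS (Flammable Solid).
Category SR quantity: one 16 oz pack = 454.4 g.
Category SR is Forbidden by cargo aircraft.
Category FS net quantity: (three 2.8 oz packs = 238.56 g) + (two 4.3 oz packs = 244.24 g) = 482.8 g.
That is within the Category FS cargo aircraft limit of 500 g.
The segregation rule (Category CR with Category FS) does not apply to Category SR with Category FS.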